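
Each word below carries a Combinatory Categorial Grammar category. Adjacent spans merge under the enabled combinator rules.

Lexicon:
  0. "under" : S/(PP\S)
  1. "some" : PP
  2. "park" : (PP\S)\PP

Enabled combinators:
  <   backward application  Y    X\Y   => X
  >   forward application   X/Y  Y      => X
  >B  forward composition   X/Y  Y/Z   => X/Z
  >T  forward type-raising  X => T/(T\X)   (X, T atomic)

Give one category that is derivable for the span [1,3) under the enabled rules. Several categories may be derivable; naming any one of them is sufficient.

PP\S

[0,3] S   >
  [0,1] "under" : S/(PP\S)
  [1,3] PP\S   <
    [1,2] "some" : PP
    [2,3] "park" : (PP\S)\PP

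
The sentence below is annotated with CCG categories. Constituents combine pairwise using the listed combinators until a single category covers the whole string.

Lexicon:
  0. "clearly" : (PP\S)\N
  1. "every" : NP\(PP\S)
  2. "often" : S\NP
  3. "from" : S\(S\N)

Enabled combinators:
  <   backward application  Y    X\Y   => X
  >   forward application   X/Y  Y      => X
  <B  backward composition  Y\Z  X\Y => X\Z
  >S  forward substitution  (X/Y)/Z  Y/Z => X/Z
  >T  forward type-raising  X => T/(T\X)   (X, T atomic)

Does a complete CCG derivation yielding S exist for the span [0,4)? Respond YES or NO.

YES

[0,4] S   <
  [0,3] S\N   <B
    [0,2] NP\N   <B
      [0,1] "clearly" : (PP\S)\N
      [1,2] "every" : NP\(PP\S)
    [2,3] "often" : S\NP
  [3,4] "from" : S\(S\N)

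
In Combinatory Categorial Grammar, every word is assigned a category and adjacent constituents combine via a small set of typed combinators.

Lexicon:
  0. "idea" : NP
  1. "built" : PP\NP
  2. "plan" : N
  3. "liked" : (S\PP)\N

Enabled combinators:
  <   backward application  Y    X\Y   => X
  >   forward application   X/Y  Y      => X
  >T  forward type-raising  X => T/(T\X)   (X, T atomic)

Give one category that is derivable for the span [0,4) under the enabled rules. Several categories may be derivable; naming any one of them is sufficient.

[0,4] S   <
  [0,2] PP   <
    [0,1] "idea" : NP
    [1,2] "built" : PP\NP
  [2,4] S\PP   <
    [2,3] "plan" : N
    [3,4] "liked" : (S\PP)\N

S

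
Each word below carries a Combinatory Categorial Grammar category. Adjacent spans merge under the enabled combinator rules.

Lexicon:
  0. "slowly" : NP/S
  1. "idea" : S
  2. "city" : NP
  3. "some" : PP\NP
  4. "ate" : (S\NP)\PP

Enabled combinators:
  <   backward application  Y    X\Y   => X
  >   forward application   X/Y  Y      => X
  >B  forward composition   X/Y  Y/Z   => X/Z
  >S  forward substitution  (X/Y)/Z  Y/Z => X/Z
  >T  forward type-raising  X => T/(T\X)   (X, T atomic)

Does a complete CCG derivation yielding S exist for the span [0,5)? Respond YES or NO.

[0,5] S   <
  [0,2] NP   >
    [0,1] "slowly" : NP/S
    [1,2] "idea" : S
  [2,5] S\NP   <
    [2,4] PP   >
      [2,3] PP/(PP\NP)   >T
        [2,3] "city" : NP
      [3,4] "some" : PP\NP
    [4,5] "ate" : (S\NP)\PP

YES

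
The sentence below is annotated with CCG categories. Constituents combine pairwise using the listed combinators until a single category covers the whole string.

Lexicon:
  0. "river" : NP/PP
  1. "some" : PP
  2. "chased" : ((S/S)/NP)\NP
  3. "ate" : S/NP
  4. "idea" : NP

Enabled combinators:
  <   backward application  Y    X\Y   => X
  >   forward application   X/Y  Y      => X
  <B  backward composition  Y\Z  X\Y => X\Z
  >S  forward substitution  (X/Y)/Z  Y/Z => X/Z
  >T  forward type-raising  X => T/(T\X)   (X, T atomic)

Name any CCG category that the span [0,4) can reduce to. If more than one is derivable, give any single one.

[0,5] S   >
  [0,4] S/NP   >S
    [0,3] (S/S)/NP   <
      [0,2] NP   >
        [0,1] "river" : NP/PP
        [1,2] "some" : PP
      [2,3] "chased" : ((S/S)/NP)\NP
    [3,4] "ate" : S/NP
  [4,5] "idea" : NP

S/NP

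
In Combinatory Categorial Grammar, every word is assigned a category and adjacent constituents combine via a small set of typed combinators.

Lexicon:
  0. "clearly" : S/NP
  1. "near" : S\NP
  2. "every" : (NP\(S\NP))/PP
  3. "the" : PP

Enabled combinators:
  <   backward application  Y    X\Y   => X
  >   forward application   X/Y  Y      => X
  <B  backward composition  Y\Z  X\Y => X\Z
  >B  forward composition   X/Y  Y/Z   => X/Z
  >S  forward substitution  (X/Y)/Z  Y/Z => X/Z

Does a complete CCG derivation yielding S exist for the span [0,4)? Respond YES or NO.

[0,4] S   >
  [0,1] "clearly" : S/NP
  [1,4] NP   <
    [1,2] "near" : S\NP
    [2,4] NP\(S\NP)   >
      [2,3] "every" : (NP\(S\NP))/PP
      [3,4] "the" : PP

YES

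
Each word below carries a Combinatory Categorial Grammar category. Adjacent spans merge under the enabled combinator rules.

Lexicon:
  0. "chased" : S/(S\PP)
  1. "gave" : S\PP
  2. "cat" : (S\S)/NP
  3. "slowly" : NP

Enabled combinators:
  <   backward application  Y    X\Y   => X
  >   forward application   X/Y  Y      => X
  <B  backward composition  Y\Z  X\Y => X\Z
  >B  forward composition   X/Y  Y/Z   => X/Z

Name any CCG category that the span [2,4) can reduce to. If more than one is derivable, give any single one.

[0,4] S   >
  [0,1] "chased" : S/(S\PP)
  [1,4] S\PP   <B
    [1,2] "gave" : S\PP
    [2,4] S\S   >
      [2,3] "cat" : (S\S)/NP
      [3,4] "slowly" : NP

S\S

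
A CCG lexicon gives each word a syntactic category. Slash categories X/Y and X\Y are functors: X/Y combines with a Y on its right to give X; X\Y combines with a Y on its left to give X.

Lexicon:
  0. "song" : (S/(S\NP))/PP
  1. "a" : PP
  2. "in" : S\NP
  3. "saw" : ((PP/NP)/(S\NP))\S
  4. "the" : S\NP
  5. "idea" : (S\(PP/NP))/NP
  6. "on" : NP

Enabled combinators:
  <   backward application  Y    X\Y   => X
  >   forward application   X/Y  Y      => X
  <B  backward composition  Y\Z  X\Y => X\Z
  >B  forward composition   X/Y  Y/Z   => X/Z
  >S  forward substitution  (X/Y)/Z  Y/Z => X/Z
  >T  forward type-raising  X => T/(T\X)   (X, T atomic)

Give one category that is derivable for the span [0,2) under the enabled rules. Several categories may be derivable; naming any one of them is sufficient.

S/(S\NP)

[0,7] S   <
  [0,5] PP/NP   >
    [0,4] (PP/NP)/(S\NP)   <
      [0,3] S   >
        [0,2] S/(S\NP)   >
          [0,1] "song" : (S/(S\NP))/PP
          [1,2] "a" : PP
        [2,3] "in" : S\NP
      [3,4] "saw" : ((PP/NP)/(S\NP))\S
    [4,5] "the" : S\NP
  [5,7] S\(PP/NP)   >
    [5,6] "idea" : (S\(PP/NP))/NP
    [6,7] "on" : NP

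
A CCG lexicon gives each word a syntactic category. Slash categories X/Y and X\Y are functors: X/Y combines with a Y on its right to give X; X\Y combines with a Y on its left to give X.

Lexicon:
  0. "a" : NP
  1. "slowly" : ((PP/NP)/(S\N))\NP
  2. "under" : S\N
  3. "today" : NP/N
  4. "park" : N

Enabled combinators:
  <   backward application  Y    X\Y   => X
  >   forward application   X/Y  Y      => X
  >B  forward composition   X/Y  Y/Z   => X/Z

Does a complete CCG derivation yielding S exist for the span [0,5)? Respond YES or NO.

NP ((PP/NP)/(S\N))\NP S\N NP/N N
CKY chart[0,5] = {PP}; S ∉ chart

NO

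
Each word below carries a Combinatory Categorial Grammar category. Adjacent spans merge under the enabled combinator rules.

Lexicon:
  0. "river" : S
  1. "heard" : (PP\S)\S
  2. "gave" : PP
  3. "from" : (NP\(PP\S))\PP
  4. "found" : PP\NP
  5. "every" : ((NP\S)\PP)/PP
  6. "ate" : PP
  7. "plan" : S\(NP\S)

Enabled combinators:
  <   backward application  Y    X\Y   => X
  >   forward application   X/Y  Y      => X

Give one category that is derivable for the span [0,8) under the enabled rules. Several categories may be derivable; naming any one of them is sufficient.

[0,8] S   <
  [0,7] NP\S   <
    [0,5] PP   <
      [0,4] NP   <
        [0,2] PP\S   <
          [0,1] "river" : S
          [1,2] "heard" : (PP\S)\S
        [2,4] NP\(PP\S)   <
          [2,3] "gave" : PP
          [3,4] "from" : (NP\(PP\S))\PP
      [4,5] "found" : PP\NP
    [5,7] (NP\S)\PP   >
      [5,6] "every" : ((NP\S)\PP)/PP
      [6,7] "ate" : PP
  [7,8] "plan" : S\(NP\S)

S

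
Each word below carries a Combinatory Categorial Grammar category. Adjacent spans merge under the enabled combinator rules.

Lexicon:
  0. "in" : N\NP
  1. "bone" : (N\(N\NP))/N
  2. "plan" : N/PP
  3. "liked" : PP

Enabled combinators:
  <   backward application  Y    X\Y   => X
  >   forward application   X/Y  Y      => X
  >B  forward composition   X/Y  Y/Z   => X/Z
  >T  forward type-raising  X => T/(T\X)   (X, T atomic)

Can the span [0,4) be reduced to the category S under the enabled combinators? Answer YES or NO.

N\NP (N\(N\NP))/N N/PP PP
CKY chart[0,4] = {N, N/(N\N), NP/(NP\N), PP/(PP\N), S/(S\N)}; S ∉ chart

NO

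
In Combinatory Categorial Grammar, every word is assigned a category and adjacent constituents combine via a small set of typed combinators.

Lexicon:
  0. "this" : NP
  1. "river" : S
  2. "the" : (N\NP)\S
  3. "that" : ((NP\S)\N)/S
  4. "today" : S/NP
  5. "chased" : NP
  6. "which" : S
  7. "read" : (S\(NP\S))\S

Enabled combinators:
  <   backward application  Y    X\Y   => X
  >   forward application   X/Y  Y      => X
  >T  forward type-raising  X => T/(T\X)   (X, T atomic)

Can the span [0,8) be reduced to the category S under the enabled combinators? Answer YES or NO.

YES

[0,8] S   <
  [0,6] NP\S   <
    [0,3] N   <
      [0,1] "this" : NP
      [1,3] N\NP   <
        [1,2] "river" : S
        [2,3] "the" : (N\NP)\S
    [3,6] (NP\S)\N   >
      [3,4] "that" : ((NP\S)\N)/S
      [4,6] S   >
        [4,5] "today" : S/NP
        [5,6] "chased" : NP
  [6,8] S\(NP\S)   <
    [6,7] "which" : S
    [7,8] "read" : (S\(NP\S))\S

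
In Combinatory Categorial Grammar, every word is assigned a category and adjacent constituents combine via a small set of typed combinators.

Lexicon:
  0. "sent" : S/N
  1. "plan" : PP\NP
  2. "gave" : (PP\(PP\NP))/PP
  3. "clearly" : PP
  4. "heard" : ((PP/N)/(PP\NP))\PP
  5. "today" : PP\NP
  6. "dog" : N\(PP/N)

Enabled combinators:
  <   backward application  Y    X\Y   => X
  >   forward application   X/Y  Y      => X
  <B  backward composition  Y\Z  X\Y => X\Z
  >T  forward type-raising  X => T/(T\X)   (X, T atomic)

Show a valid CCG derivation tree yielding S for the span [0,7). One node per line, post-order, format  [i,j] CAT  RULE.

[0,7] S   >
  [0,1] "sent" : S/N
  [1,7] N   <
    [1,6] PP/N   >
      [1,5] (PP/N)/(PP\NP)   <
        [1,4] PP   <
          [1,2] "plan" : PP\NP
          [2,4] PP\(PP\NP)   >
            [2,3] "gave" : (PP\(PP\NP))/PP
            [3,4] "clearly" : PP
        [4,5] "heard" : ((PP/N)/(PP\NP))\PP
      [5,6] "today" : PP\NP
    [6,7] "dog" : N\(PP/N)

[0,1] S/N  lex  "sent"
[1,2] PP\NP  lex  "plan"
[2,3] (PP\(PP\NP))/PP  lex  "gave"
[3,4] PP  lex  "clearly"
[2,4] PP\(PP\NP)  >  k=3
[1,4] PP  <  k=2
[4,5] ((PP/N)/(PP\NP))\PP  lex  "heard"
[1,5] (PP/N)/(PP\NP)  <  k=4
[5,6] PP\NP  lex  "today"
[1,6] PP/N  >  k=5
[6,7] N\(PP/N)  lex  "dog"
[1,7] N  <  k=6
[0,7] S  >  k=1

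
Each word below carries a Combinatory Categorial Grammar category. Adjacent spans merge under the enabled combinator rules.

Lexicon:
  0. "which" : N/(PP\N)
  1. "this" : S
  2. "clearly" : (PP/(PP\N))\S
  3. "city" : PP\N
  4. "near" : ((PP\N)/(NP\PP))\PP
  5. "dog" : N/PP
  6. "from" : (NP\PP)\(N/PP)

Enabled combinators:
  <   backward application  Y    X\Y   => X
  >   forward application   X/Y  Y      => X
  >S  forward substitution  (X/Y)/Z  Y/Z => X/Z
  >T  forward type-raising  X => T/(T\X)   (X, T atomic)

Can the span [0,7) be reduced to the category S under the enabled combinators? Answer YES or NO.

N/(PP\N) S (PP/(PP\N))\S PP\N ((PP\N)/(NP\PP))\PP N/PP (NP\PP)\(N/PP)
CKY chart[0,7] = {N, N/(N\N), NP/(NP\N), PP/(PP\N), S/(S\N)}; S ∉ chart

NO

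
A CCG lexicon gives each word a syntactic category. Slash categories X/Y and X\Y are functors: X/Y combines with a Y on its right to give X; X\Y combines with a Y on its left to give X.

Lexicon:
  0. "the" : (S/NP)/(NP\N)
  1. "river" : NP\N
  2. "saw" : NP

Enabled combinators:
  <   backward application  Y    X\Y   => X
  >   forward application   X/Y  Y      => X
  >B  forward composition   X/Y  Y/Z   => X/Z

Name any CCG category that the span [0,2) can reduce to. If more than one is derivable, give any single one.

[0,3] S   >
  [0,2] S/NP   >
    [0,1] "the" : (S/NP)/(NP\N)
    [1,2] "river" : NP\N
  [2,3] "saw" : NP

S/NP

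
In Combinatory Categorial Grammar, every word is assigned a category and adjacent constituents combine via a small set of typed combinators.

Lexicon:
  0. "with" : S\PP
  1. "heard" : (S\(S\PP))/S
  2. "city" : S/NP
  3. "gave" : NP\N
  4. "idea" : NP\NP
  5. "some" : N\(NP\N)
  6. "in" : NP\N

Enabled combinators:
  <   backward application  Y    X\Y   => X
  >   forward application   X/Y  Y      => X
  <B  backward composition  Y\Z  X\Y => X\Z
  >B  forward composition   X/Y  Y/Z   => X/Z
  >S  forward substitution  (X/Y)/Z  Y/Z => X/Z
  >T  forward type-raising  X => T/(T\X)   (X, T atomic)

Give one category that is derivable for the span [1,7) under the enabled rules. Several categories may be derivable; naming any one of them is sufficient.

[0,7] S   <
  [0,1] "with" : S\PP
  [1,7] S\(S\PP)   >
    [1,2] "heard" : (S\(S\PP))/S
    [2,7] S   >
      [2,3] "city" : S/NP
      [3,7] NP   <
        [3,6] N   <
          [3,5] NP\N   <B
            [3,4] "gave" : NP\N
            [4,5] "idea" : NP\NP
          [5,6] "some" : N\(NP\N)
        [6,7] "in" : NP\N

S\(S\PP)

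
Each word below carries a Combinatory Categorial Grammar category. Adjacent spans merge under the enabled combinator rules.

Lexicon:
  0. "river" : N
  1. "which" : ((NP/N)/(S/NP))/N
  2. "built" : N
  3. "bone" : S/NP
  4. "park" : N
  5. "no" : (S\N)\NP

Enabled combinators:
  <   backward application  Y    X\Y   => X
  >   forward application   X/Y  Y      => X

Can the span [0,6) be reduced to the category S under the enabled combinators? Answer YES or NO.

[0,6] S   <
  [0,1] "river" : N
  [1,6] S\N   <
    [1,5] NP   >
      [1,4] NP/N   >
        [1,3] (NP/N)/(S/NP)   >
          [1,2] "which" : ((NP/N)/(S/NP))/N
          [2,3] "built" : N
        [3,4] "bone" : S/NP
      [4,5] "park" : N
    [5,6] "no" : (S\N)\NP

YES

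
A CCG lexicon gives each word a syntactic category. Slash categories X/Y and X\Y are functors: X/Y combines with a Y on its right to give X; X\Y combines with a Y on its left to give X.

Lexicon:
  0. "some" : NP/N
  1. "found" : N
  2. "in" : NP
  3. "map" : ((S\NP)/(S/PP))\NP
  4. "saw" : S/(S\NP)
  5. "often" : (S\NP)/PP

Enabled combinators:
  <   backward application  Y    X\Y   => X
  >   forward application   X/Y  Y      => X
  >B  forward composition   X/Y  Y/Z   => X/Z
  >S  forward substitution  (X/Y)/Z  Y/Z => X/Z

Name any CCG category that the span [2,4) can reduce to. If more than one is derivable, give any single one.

[0,6] S   <
  [0,2] NP   >
    [0,1] "some" : NP/N
    [1,2] "found" : N
  [2,6] S\NP   >
    [2,4] (S\NP)/(S/PP)   <
      [2,3] "in" : NP
      [3,4] "map" : ((S\NP)/(S/PP))\NP
    [4,6] S/PP   >B
      [4,5] "saw" : S/(S\NP)
      [5,6] "often" : (S\NP)/PP

(S\NP)/(S/PP)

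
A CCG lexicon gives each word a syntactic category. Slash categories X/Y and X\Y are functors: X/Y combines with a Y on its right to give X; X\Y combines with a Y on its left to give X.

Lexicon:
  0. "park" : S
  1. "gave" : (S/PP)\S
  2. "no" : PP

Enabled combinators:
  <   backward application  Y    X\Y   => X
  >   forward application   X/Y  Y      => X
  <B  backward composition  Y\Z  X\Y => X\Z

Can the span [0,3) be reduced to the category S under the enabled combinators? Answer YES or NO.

YES

[0,3] S   >
  [0,2] S/PP   <
    [0,1] "park" : S
    [1,2] "gave" : (S/PP)\S
  [2,3] "no" : PP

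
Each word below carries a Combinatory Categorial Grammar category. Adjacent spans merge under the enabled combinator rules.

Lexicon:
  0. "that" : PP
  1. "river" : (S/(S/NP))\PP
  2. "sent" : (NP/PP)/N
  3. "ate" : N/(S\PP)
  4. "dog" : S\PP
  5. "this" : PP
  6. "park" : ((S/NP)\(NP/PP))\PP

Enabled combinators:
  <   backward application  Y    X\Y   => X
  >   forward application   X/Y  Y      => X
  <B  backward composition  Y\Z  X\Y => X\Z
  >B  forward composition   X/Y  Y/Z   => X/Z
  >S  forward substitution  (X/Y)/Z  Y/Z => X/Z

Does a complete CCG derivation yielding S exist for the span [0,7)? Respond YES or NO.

[0,7] S   >
  [0,2] S/(S/NP)   <
    [0,1] "that" : PP
    [1,2] "river" : (S/(S/NP))\PP
  [2,7] S/NP   <
    [2,5] NP/PP   >
      [2,3] "sent" : (NP/PP)/N
      [3,5] N   >
        [3,4] "ate" : N/(S\PP)
        [4,5] "dog" : S\PP
    [5,7] (S/NP)\(NP/PP)   <
      [5,6] "this" : PP
      [6,7] "park" : ((S/NP)\(NP/PP))\PP

YES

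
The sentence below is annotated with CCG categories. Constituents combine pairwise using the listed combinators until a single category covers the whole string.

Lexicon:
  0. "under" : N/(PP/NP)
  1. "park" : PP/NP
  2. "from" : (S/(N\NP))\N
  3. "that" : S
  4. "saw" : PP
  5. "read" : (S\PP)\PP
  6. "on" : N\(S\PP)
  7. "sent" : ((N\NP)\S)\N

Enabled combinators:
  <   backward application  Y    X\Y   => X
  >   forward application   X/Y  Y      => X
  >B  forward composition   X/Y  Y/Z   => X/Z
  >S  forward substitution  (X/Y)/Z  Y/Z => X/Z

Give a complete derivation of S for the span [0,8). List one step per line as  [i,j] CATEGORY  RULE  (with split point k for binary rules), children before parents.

[0,8] S   >
  [0,3] S/(N\NP)   <
    [0,2] N   >
      [0,1] "under" : N/(PP/NP)
      [1,2] "park" : PP/NP
    [2,3] "from" : (S/(N\NP))\N
  [3,8] N\NP   <
    [3,4] "that" : S
    [4,8] (N\NP)\S   <
      [4,7] N   <
        [4,6] S\PP   <
          [4,5] "saw" : PP
          [5,6] "read" : (S\PP)\PP
        [6,7] "on" : N\(S\PP)
      [7,8] "sent" : ((N\NP)\S)\N

[0,1] N/(PP/NP)  lex  "under"
[1,2] PP/NP  lex  "park"
[0,2] N  >  k=1
[2,3] (S/(N\NP))\N  lex  "from"
[0,3] S/(N\NP)  <  k=2
[3,4] S  lex  "that"
[4,5] PP  lex  "saw"
[5,6] (S\PP)\PP  lex  "read"
[4,6] S\PP  <  k=5
[6,7] N\(S\PP)  lex  "on"
[4,7] N  <  k=6
[7,8] ((N\NP)\S)\N  lex  "sent"
[4,8] (N\NP)\S  <  k=7
[3,8] N\NP  <  k=4
[0,8] S  >  k=3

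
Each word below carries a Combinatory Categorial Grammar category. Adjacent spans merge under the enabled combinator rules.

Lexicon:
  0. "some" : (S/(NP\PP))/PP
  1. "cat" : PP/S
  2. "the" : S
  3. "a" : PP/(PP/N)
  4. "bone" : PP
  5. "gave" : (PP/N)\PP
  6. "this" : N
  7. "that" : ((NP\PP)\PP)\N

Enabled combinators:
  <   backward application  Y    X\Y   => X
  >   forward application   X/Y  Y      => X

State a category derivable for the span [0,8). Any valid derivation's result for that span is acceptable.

[0,8] S   >
  [0,3] S/(NP\PP)   >
    [0,1] "some" : (S/(NP\PP))/PP
    [1,3] PP   >
      [1,2] "cat" : PP/S
      [2,3] "the" : S
  [3,8] NP\PP   <
    [3,6] PP   >
      [3,4] "a" : PP/(PP/N)
      [4,6] PP/N   <
        [4,5] "bone" : PP
        [5,6] "gave" : (PP/N)\PP
    [6,8] (NP\PP)\PP   <
      [6,7] "this" : N
      [7,8] "that" : ((NP\PP)\PP)\N

S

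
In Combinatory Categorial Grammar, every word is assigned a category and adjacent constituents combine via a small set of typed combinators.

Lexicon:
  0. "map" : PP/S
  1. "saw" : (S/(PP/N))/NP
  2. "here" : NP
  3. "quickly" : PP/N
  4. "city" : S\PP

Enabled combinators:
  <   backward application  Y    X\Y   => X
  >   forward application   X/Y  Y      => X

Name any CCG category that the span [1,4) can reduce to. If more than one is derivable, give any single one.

[0,5] S   <
  [0,4] PP   >
    [0,1] "map" : PP/S
    [1,4] S   >
      [1,3] S/(PP/N)   >
        [1,2] "saw" : (S/(PP/N))/NP
        [2,3] "here" : NP
      [3,4] "quickly" : PP/N
  [4,5] "city" : S\PP

S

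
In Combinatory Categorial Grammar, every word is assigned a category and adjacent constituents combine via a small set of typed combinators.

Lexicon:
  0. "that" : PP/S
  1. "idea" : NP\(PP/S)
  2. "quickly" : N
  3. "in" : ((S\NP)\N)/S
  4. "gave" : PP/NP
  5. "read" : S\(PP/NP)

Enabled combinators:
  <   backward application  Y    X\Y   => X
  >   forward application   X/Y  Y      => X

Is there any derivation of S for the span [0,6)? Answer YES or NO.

[0,6] S   <
  [0,2] NP   <
    [0,1] "that" : PP/S
    [1,2] "idea" : NP\(PP/S)
  [2,6] S\NP   <
    [2,3] "quickly" : N
    [3,6] (S\NP)\N   >
      [3,4] "in" : ((S\NP)\N)/S
      [4,6] S   <
        [4,5] "gave" : PP/NP
        [5,6] "read" : S\(PP/NP)

YES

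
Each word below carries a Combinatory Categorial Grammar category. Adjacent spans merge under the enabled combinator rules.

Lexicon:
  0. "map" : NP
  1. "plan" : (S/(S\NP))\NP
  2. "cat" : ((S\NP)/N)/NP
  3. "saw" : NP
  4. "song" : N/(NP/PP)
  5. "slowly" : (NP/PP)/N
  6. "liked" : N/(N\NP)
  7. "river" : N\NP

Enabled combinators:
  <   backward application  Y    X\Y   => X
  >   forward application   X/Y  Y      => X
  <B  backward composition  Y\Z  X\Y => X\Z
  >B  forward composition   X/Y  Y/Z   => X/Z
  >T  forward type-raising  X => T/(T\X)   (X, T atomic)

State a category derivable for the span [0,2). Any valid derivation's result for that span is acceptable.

[0,8] S   >
  [0,2] S/(S\NP)   <
    [0,1] "map" : NP
    [1,2] "plan" : (S/(S\NP))\NP
  [2,8] S\NP   >
    [2,4] (S\NP)/N   >
      [2,3] "cat" : ((S\NP)/N)/NP
      [3,4] "saw" : NP
    [4,8] N   >
      [4,5] "song" : N/(NP/PP)
      [5,8] NP/PP   >
        [5,6] "slowly" : (NP/PP)/N
        [6,8] N   >
          [6,7] "liked" : N/(N\NP)
          [7,8] "river" : N\NP

S/(S\NP)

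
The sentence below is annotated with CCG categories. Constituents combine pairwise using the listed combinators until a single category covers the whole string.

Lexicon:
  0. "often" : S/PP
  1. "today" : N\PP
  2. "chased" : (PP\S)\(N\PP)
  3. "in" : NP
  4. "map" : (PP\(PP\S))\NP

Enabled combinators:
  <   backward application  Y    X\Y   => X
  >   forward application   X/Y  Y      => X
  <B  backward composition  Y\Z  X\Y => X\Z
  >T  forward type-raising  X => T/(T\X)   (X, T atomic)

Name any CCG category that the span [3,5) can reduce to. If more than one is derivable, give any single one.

[0,5] S   >
  [0,1] "often" : S/PP
  [1,5] PP   <
    [1,3] PP\S   <
      [1,2] "today" : N\PP
      [2,3] "chased" : (PP\S)\(N\PP)
    [3,5] PP\(PP\S)   <
      [3,4] "in" : NP
      [4,5] "map" : (PP\(PP\S))\NP

PP\(PP\S)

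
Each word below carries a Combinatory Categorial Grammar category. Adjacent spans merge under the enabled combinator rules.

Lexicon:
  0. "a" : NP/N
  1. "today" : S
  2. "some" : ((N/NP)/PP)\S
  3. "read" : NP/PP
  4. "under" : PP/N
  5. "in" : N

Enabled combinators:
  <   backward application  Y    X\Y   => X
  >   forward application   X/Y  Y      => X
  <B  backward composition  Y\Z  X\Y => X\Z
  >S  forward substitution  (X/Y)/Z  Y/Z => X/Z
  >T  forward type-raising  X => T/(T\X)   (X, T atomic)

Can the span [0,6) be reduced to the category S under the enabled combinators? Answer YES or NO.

NO

NP/N S ((N/NP)/PP)\S NP/PP PP/N N
CKY chart[0,6] = {N/(N\NP), NP, NP/(NP\NP), PP/(PP\NP), S/(S\NP)}; S ∉ chart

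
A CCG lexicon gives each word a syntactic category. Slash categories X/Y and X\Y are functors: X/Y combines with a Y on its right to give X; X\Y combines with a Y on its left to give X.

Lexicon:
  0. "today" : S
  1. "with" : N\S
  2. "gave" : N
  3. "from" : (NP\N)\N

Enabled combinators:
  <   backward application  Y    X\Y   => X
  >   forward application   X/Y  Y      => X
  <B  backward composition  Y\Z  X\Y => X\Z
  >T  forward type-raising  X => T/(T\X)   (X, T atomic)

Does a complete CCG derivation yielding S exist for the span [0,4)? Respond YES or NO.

S N\S N (NP\N)\N
CKY chart[0,4] = {N/(N\NP), NP, NP/(NP\NP), PP/(PP\NP), S/(S\NP)}; S ∉ chart

NO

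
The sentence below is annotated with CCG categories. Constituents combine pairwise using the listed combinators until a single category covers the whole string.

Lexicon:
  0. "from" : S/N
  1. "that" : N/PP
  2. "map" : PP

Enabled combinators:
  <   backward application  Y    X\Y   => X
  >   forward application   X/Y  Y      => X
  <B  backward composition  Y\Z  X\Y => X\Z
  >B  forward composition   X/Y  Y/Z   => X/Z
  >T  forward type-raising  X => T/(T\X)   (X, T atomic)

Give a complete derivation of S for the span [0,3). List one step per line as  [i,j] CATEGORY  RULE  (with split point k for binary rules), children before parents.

[0,3] S   >
  [0,1] "from" : S/N
  [1,3] N   >
    [1,2] "that" : N/PP
    [2,3] "map" : PP

[0,1] S/N  lex  "from"
[1,2] N/PP  lex  "that"
[2,3] PP  lex  "map"
[1,3] N  >  k=2
[0,3] S  >  k=1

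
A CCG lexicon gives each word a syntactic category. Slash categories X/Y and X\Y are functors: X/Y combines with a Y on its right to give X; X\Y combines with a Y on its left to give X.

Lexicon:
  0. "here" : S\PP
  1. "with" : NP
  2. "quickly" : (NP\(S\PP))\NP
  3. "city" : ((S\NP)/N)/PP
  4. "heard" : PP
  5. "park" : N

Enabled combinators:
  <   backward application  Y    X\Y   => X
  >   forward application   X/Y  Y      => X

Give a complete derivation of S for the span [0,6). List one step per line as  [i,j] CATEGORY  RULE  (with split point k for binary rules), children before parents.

[0,6] S   <
  [0,3] NP   <
    [0,1] "here" : S\PP
    [1,3] NP\(S\PP)   <
      [1,2] "with" : NP
      [2,3] "quickly" : (NP\(S\PP))\NP
  [3,6] S\NP   >
    [3,5] (S\NP)/N   >
      [3,4] "city" : ((S\NP)/N)/PP
      [4,5] "heard" : PP
    [5,6] "park" : N

[0,1] S\PP  lex  "here"
[1,2] NP  lex  "with"
[2,3] (NP\(S\PP))\NP  lex  "quickly"
[1,3] NP\(S\PP)  <  k=2
[0,3] NP  <  k=1
[3,4] ((S\NP)/N)/PP  lex  "city"
[4,5] PP  lex  "heard"
[3,5] (S\NP)/N  >  k=4
[5,6] N  lex  "park"
[3,6] S\NP  >  k=5
[0,6] S  <  k=3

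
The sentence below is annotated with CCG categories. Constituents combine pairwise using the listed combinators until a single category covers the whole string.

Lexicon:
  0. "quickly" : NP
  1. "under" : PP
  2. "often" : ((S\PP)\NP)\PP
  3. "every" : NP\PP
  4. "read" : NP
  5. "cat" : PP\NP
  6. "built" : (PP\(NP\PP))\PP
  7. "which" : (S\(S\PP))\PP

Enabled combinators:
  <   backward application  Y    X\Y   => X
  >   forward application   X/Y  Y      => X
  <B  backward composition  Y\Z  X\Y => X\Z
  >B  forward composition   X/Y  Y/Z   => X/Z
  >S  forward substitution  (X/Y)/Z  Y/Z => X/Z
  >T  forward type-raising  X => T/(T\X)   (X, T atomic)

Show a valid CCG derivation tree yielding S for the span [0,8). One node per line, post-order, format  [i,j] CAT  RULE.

[0,1] NP  lex  "quickly"
[1,2] PP  lex  "under"
[2,3] ((S\PP)\NP)\PP  lex  "often"
[1,3] (S\PP)\NP  <  k=2
[0,3] S\PP  <  k=1
[3,4] NP\PP  lex  "every"
[4,5] NP  lex  "read"
[5,6] PP\NP  lex  "cat"
[4,6] PP  <  k=5
[6,7] (PP\(NP\PP))\PP  lex  "built"
[4,7] PP\(NP\PP)  <  k=6
[3,7] PP  <  k=4
[7,8] (S\(S\PP))\PP  lex  "which"
[3,8] S\(S\PP)  <  k=7
[0,8] S  <  k=3

[0,8] S   <
  [0,3] S\PP   <
    [0,1] "quickly" : NP
    [1,3] (S\PP)\NP   <
      [1,2] "under" : PP
      [2,3] "often" : ((S\PP)\NP)\PP
  [3,8] S\(S\PP)   <
    [3,7] PP   <
      [3,4] "every" : NP\PP
      [4,7] PP\(NP\PP)   <
        [4,6] PP   <
          [4,5] "read" : NP
          [5,6] "cat" : PP\NP
        [6,7] "built" : (PP\(NP\PP))\PP
    [7,8] "which" : (S\(S\PP))\PP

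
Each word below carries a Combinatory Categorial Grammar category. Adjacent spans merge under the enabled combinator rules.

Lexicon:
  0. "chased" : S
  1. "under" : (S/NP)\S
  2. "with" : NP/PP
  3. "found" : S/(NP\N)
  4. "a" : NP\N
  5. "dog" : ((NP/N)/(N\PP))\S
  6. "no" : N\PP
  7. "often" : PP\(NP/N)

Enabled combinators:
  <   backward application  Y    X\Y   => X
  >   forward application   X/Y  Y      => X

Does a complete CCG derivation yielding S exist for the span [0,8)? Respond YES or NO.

[0,8] S   >
  [0,2] S/NP   <
    [0,1] "chased" : S
    [1,2] "under" : (S/NP)\S
  [2,8] NP   >
    [2,3] "with" : NP/PP
    [3,8] PP   <
      [3,7] NP/N   >
        [3,6] (NP/N)/(N\PP)   <
          [3,5] S   >
            [3,4] "found" : S/(NP\N)
            [4,5] "a" : NP\N
          [5,6] "dog" : ((NP/N)/(N\PP))\S
        [6,7] "no" : N\PP
      [7,8] "often" : PP\(NP/N)

YES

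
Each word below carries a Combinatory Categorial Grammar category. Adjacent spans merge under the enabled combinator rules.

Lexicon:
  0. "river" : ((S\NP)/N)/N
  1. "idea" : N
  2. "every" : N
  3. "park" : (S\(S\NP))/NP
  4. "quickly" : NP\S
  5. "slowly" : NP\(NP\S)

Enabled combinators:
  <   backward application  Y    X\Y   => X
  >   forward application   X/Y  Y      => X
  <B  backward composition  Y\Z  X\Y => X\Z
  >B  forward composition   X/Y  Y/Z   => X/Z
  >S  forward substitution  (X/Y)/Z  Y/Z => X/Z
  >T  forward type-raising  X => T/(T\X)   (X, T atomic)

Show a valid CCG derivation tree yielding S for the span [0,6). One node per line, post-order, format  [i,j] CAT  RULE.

[0,6] S   <
  [0,3] S\NP   >
    [0,2] (S\NP)/N   >
      [0,1] "river" : ((S\NP)/N)/N
      [1,2] "idea" : N
    [2,3] "every" : N
  [3,6] S\(S\NP)   >
    [3,4] "park" : (S\(S\NP))/NP
    [4,6] NP   <
      [4,5] "quickly" : NP\S
      [5,6] "slowly" : NP\(NP\S)

[0,1] ((S\NP)/N)/N  lex  "river"
[1,2] N  lex  "idea"
[0,2] (S\NP)/N  >  k=1
[2,3] N  lex  "every"
[0,3] S\NP  >  k=2
[3,4] (S\(S\NP))/NP  lex  "park"
[4,5] NP\S  lex  "quickly"
[5,6] NP\(NP\S)  lex  "slowly"
[4,6] NP  <  k=5
[3,6] S\(S\NP)  >  k=4
[0,6] S  <  k=3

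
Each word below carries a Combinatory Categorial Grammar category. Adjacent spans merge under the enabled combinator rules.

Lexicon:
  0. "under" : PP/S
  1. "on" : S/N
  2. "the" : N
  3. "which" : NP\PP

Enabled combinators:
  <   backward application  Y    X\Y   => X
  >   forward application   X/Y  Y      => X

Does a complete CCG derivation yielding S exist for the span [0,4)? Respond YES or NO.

NO

PP/S S/N N NP\PP
CKY chart[0,4] = {NP}; S ∉ chart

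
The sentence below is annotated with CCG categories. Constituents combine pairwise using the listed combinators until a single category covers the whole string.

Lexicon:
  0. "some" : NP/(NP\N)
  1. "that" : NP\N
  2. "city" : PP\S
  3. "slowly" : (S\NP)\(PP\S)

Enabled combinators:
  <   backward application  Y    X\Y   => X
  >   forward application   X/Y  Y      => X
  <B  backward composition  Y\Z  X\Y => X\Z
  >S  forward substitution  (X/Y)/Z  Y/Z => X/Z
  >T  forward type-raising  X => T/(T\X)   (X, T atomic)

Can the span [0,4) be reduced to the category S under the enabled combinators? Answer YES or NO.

YES

[0,4] S   <
  [0,2] NP   >
    [0,1] "some" : NP/(NP\N)
    [1,2] "that" : NP\N
  [2,4] S\NP   <
    [2,3] "city" : PP\S
    [3,4] "slowly" : (S\NP)\(PP\S)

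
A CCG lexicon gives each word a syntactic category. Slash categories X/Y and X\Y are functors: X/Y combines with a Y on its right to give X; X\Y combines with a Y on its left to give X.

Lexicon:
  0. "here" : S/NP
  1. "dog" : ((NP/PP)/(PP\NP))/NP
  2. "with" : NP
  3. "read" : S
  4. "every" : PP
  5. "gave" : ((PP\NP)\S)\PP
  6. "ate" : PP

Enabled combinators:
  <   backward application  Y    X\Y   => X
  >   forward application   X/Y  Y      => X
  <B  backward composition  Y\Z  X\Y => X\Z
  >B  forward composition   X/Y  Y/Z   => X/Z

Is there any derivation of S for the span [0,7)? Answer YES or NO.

YES

[0,7] S   >
  [0,1] "here" : S/NP
  [1,7] NP   >
    [1,6] NP/PP   >
      [1,3] (NP/PP)/(PP\NP)   >
        [1,2] "dog" : ((NP/PP)/(PP\NP))/NP
        [2,3] "with" : NP
      [3,6] PP\NP   <
        [3,4] "read" : S
        [4,6] (PP\NP)\S   <
          [4,5] "every" : PP
          [5,6] "gave" : ((PP\NP)\S)\PP
    [6,7] "ate" : PP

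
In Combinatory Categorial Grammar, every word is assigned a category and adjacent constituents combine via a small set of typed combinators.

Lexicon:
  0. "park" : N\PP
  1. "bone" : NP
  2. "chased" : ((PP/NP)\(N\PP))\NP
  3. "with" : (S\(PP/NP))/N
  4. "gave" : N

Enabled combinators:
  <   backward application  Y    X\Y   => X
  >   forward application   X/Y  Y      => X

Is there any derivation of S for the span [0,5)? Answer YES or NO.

[0,5] S   <
  [0,3] PP/NP   <
    [0,1] "park" : N\PP
    [1,3] (PP/NP)\(N\PP)   <
      [1,2] "bone" : NP
      [2,3] "chased" : ((PP/NP)\(N\PP))\NP
  [3,5] S\(PP/NP)   >
    [3,4] "with" : (S\(PP/NP))/N
    [4,5] "gave" : N

YES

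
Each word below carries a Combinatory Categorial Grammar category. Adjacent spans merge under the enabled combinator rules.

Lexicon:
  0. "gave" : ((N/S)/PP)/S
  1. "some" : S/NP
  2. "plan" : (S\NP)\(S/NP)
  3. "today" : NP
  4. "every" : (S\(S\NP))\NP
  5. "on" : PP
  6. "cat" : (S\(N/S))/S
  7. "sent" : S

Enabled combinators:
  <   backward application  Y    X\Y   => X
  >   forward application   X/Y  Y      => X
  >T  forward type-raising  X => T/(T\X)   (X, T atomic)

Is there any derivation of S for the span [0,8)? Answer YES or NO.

[0,8] S   <
  [0,6] N/S   >
    [0,5] (N/S)/PP   >
      [0,1] "gave" : ((N/S)/PP)/S
      [1,5] S   <
        [1,3] S\NP   <
          [1,2] "some" : S/NP
          [2,3] "plan" : (S\NP)\(S/NP)
        [3,5] S\(S\NP)   <
          [3,4] "today" : NP
          [4,5] "every" : (S\(S\NP))\NP
    [5,6] "on" : PP
  [6,8] S\(N/S)   >
    [6,7] "cat" : (S\(N/S))/S
    [7,8] "sent" : S

YES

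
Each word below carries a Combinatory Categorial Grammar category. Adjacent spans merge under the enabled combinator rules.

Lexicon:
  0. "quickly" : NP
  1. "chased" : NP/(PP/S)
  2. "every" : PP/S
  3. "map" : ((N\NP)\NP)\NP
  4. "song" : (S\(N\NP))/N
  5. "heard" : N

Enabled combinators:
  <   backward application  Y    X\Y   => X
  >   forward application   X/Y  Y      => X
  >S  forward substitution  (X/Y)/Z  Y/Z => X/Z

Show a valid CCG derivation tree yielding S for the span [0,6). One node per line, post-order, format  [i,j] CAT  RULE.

[0,1] NP  lex  "quickly"
[1,2] NP/(PP/S)  lex  "chased"
[2,3] PP/S  lex  "every"
[1,3] NP  >  k=2
[3,4] ((N\NP)\NP)\NP  lex  "map"
[1,4] (N\NP)\NP  <  k=3
[0,4] N\NP  <  k=1
[4,5] (S\(N\NP))/N  lex  "song"
[5,6] N  lex  "heard"
[4,6] S\(N\NP)  >  k=5
[0,6] S  <  k=4

[0,6] S   <
  [0,4] N\NP   <
    [0,1] "quickly" : NP
    [1,4] (N\NP)\NP   <
      [1,3] NP   >
        [1,2] "chased" : NP/(PP/S)
        [2,3] "every" : PP/S
      [3,4] "map" : ((N\NP)\NP)\NP
  [4,6] S\(N\NP)   >
    [4,5] "song" : (S\(N\NP))/N
    [5,6] "heard" : N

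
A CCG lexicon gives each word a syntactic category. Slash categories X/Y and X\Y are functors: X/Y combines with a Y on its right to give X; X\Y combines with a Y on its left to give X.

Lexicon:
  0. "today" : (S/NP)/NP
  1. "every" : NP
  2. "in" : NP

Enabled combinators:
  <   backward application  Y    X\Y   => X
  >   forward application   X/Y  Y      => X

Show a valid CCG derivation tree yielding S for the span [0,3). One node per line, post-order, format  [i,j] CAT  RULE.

[0,1] (S/NP)/NP  lex  "today"
[1,2] NP  lex  "every"
[0,2] S/NP  >  k=1
[2,3] NP  lex  "in"
[0,3] S  >  k=2

[0,3] S   >
  [0,2] S/NP   >
    [0,1] "today" : (S/NP)/NP
    [1,2] "every" : NP
  [2,3] "in" : NP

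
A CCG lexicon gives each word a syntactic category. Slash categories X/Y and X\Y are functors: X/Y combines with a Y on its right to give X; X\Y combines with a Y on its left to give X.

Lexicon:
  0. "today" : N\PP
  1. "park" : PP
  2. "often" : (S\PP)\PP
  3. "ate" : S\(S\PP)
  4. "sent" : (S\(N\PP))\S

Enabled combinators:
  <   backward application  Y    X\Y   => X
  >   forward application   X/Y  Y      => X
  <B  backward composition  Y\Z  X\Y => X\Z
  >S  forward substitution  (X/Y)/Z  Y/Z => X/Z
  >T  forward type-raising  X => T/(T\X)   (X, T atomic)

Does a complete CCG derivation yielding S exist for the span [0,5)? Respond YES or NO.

[0,5] S   <
  [0,1] "today" : N\PP
  [1,5] S\(N\PP)   <
    [1,4] S   <
      [1,3] S\PP   <
        [1,2] "park" : PP
        [2,3] "often" : (S\PP)\PP
      [3,4] "ate" : S\(S\PP)
    [4,5] "sent" : (S\(N\PP))\S

YES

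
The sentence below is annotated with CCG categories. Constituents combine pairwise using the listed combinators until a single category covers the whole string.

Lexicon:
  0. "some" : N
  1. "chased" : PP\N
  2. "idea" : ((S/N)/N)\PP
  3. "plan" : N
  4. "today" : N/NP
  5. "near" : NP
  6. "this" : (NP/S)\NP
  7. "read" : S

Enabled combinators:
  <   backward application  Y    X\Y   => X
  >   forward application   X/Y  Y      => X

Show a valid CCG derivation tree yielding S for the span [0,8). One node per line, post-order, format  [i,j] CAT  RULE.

[0,8] S   >
  [0,4] S/N   >
    [0,3] (S/N)/N   <
      [0,2] PP   <
        [0,1] "some" : N
        [1,2] "chased" : PP\N
      [2,3] "idea" : ((S/N)/N)\PP
    [3,4] "plan" : N
  [4,8] N   >
    [4,5] "today" : N/NP
    [5,8] NP   >
      [5,7] NP/S   <
        [5,6] "near" : NP
        [6,7] "this" : (NP/S)\NP
      [7,8] "read" : S

[0,1] N  lex  "some"
[1,2] PP\N  lex  "chased"
[0,2] PP  <  k=1
[2,3] ((S/N)/N)\PP  lex  "idea"
[0,3] (S/N)/N  <  k=2
[3,4] N  lex  "plan"
[0,4] S/N  >  k=3
[4,5] N/NP  lex  "today"
[5,6] NP  lex  "near"
[6,7] (NP/S)\NP  lex  "this"
[5,7] NP/S  <  k=6
[7,8] S  lex  "read"
[5,8] NP  >  k=7
[4,8] N  >  k=5
[0,8] S  >  k=4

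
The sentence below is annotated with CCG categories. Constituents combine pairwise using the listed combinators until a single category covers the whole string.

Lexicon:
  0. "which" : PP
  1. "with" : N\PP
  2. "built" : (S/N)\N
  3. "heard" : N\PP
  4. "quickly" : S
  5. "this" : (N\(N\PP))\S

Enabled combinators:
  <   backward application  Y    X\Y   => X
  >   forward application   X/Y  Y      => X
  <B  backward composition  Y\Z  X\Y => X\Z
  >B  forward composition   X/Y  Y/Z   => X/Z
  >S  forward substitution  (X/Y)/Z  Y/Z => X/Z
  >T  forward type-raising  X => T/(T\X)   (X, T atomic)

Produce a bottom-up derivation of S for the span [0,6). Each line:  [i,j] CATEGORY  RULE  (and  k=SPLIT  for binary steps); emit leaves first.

[0,1] PP  lex  "which"
[1,2] N\PP  lex  "with"
[0,2] N  <  k=1
[2,3] (S/N)\N  lex  "built"
[0,3] S/N  <  k=2
[3,4] N\PP  lex  "heard"
[4,5] S  lex  "quickly"
[5,6] (N\(N\PP))\S  lex  "this"
[4,6] N\(N\PP)  <  k=5
[3,6] N  <  k=4
[0,6] S  >  k=3

[0,6] S   >
  [0,3] S/N   <
    [0,2] N   <
      [0,1] "which" : PP
      [1,2] "with" : N\PP
    [2,3] "built" : (S/N)\N
  [3,6] N   <
    [3,4] "heard" : N\PP
    [4,6] N\(N\PP)   <
      [4,5] "quickly" : S
      [5,6] "this" : (N\(N\PP))\S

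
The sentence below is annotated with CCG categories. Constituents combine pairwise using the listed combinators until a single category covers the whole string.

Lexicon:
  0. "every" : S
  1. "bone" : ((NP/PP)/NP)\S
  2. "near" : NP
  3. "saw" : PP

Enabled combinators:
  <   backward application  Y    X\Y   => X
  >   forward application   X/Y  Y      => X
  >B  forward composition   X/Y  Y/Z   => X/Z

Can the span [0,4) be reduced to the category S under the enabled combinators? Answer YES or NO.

NO

S ((NP/PP)/NP)\S NP PP
CKY chart[0,4] = {NP}; S ∉ chart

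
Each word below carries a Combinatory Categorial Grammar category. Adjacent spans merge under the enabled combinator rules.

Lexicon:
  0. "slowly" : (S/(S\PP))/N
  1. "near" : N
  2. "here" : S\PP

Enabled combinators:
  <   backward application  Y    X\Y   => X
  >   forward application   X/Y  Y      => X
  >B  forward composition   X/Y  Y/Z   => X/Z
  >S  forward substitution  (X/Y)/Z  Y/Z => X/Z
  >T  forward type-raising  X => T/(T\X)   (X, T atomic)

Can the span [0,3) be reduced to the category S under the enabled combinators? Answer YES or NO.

YES

[0,3] S   >
  [0,2] S/(S\PP)   >
    [0,1] "slowly" : (S/(S\PP))/N
    [1,2] "near" : N
  [2,3] "here" : S\PP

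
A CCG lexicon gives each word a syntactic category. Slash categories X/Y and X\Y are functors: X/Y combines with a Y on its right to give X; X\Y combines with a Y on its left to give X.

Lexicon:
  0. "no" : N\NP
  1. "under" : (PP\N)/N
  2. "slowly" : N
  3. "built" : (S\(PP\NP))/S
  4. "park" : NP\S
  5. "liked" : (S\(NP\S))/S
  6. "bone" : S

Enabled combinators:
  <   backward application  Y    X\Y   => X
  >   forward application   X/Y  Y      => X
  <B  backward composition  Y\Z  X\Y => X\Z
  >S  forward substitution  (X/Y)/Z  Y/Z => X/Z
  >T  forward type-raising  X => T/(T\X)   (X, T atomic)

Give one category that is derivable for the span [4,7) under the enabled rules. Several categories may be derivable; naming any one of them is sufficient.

[0,7] S   <
  [0,3] PP\NP   <B
    [0,1] "no" : N\NP
    [1,3] PP\N   >
      [1,2] "under" : (PP\N)/N
      [2,3] "slowly" : N
  [3,7] S\(PP\NP)   >
    [3,4] "built" : (S\(PP\NP))/S
    [4,7] S   <
      [4,5] "park" : NP\S
      [5,7] S\(NP\S)   >
        [5,6] "liked" : (S\(NP\S))/S
        [6,7] "bone" : S

S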